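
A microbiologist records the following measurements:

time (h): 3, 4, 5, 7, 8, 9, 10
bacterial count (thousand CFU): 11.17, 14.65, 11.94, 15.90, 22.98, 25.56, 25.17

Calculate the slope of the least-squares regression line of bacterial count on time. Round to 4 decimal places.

2.1980

n = 7, Σx = 46, Σy = 127.37, Σxy = 928.69, Σx² = 344
Sxx = Σx² − (Σx)²/n = 344 − 302.285714 = 41.714286
Sxy = Σxy − (Σx)(Σy)/n = 928.69 − 837.002857 = 91.687143
b = Sxy/Sxx = 91.687143/41.714286 = 2.197979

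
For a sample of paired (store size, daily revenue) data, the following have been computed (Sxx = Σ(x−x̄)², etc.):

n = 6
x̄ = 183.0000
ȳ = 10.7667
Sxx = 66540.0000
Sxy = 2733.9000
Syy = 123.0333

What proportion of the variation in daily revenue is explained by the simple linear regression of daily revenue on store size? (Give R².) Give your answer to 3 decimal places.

0.913

R² = Sxy²/(Sxx·Syy) = (2733.9)²/(66540·123.0333) = 0.912977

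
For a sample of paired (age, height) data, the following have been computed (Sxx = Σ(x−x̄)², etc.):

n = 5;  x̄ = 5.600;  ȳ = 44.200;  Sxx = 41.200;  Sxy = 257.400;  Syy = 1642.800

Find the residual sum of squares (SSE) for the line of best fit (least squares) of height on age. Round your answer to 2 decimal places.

b = Sxy/Sxx = 257.4/41.2 = 6.247573
SSE = Syy − b·Sxy = 1642.8 − 6.247573·257.4 = 34.674757

34.67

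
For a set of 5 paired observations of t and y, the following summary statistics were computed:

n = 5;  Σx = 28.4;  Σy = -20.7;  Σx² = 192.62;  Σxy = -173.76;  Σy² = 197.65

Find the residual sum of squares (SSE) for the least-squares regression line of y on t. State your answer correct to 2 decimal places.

11.13

Sxx = Σx² − (Σx)²/n = 192.62 − 161.312 = 31.308
Sxy = Σxy − (Σx)(Σy)/n = -173.76 − (-117.576) = -56.184
Syy = Σy² − (Σy)²/n = 197.65 − 85.698 = 111.952
b = Sxy/Sxx = -56.184/31.308 = -1.794557
SSE = Syy − b·Sxy = 111.952 − (-1.794557)·(-56.184) = 11.126593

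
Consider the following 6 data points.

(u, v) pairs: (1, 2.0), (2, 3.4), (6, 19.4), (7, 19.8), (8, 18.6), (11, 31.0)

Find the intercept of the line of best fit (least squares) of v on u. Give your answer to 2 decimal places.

n = 6, Σx = 35, Σy = 94.2, Σxy = 753.6, Σx² = 275
Sxx = Σx² − (Σx)²/n = 275 − 204.166667 = 70.833333
Sxy = Σxy − (Σx)(Σy)/n = 753.6 − 549.5 = 204.1
b = Sxy/Sxx = 204.1/70.833333 = 2.881412
a = ȳ − b·x̄ = 15.7 − 2.881412·5.833333 = -1.108235

-1.11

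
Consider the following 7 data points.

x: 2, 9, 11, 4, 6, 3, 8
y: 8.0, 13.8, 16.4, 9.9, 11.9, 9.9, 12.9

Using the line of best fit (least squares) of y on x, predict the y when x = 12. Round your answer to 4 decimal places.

16.7233

n = 7, Σx = 43, Σy = 82.8, Σxy = 564.5, Σx² = 331
Sxx = Σx² − (Σx)²/n = 331 − 264.142857 = 66.857143
Sxy = Σxy − (Σx)(Σy)/n = 564.5 − 508.628571 = 55.871429
b = Sxy/Sxx = 55.871429/66.857143 = 0.835684
a = ȳ − b·x̄ = 11.828571 − 0.835684·6.142857 = 6.695085
ŷ(12) = a + b·12 = 6.695085 + 0.835684·12 = 16.723291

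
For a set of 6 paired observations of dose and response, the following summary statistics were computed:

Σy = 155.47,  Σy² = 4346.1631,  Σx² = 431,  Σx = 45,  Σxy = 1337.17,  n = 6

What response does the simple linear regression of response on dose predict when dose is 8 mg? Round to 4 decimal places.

26.8269

Sxx = Σx² − (Σx)²/n = 431 − 337.5 = 93.5
Sxy = Σxy − (Σx)(Σy)/n = 1337.17 − 1166.025 = 171.145
b = Sxy/Sxx = 171.145/93.5 = 1.830428
a = ȳ − b·x̄ = 25.911667 − 1.830428·7.5 = 12.183458
ŷ(8) = a + b·8 = 12.183458 + 1.830428·8 = 26.826881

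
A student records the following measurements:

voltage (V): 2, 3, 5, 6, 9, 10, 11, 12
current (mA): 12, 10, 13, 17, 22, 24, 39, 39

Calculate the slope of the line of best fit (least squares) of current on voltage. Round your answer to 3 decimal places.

n = 8, Σx = 58, Σy = 176, Σxy = 1556, Σx² = 520
Sxx = Σx² − (Σx)²/n = 520 − 420.5 = 99.5
Sxy = Σxy − (Σx)(Σy)/n = 1556 − 1276 = 280
b = Sxy/Sxx = 280/99.5 = 2.814070

2.814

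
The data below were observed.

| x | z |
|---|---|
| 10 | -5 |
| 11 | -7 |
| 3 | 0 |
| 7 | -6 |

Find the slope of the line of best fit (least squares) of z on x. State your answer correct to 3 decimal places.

-0.761

n = 4, Σx = 31, Σy = -18, Σxy = -169, Σx² = 279
Sxx = Σx² − (Σx)²/n = 279 − 240.25 = 38.75
Sxy = Σxy − (Σx)(Σy)/n = -169 − (-139.5) = -29.5
b = Sxy/Sxx = -29.5/38.75 = -0.761290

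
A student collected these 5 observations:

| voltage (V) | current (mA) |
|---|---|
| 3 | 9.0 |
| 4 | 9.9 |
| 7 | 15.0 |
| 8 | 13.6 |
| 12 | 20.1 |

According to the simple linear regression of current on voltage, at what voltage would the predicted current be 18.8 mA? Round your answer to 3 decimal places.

11.132

n = 5, Σx = 34, Σy = 67.6, Σxy = 521.6, Σx² = 282
Sxx = Σx² − (Σx)²/n = 282 − 231.2 = 50.8
Sxy = Σxy − (Σx)(Σy)/n = 521.6 − 459.68 = 61.92
b = Sxy/Sxx = 61.92/50.8 = 1.218898
a = ȳ − b·x̄ = 13.52 − 1.218898·6.8 = 5.231496
Set a + b·x = 18.8: x = (18.8 − 5.231496) / 1.218898 = 11.131783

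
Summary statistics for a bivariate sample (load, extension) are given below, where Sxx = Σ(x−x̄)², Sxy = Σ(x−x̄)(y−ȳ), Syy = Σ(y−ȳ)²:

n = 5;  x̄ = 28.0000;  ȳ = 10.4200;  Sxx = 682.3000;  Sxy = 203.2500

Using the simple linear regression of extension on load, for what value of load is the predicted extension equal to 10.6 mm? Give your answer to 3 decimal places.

28.604

b = Sxy/Sxx = 203.25/682.3 = 0.297889
a = ȳ − b·x̄ = 10.42 − 0.297889·28 = 2.079094
Set a + b·x = 10.6: x = (10.6 − 2.079094) / 0.297889 = 28.604251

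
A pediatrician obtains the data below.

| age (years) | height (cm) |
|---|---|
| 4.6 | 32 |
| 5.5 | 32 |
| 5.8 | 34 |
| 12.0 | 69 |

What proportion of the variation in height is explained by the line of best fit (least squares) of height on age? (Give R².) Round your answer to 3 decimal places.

0.985

n = 4, Σx = 27.9, Σy = 167, Σxy = 1348.4, Σx² = 229.05, Σy² = 7965
Sxx = Σx² − (Σx)²/n = 229.05 − 194.6025 = 34.4475
Sxy = Σxy − (Σx)(Σy)/n = 1348.4 − 1164.825 = 183.575
Syy = Σy² − (Σy)²/n = 7965 − 6972.25 = 992.75
R² = Sxy²/(Sxx·Syy) = (183.575)²/(34.4475·992.75) = 0.985438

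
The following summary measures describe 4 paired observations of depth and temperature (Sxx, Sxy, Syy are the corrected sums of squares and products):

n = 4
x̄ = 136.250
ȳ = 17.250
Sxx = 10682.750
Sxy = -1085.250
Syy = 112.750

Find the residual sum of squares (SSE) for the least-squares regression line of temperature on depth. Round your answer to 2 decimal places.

2.50

b = Sxy/Sxx = -1085.25/10682.75 = -0.101589
SSE = Syy − b·Sxy = 112.75 − (-0.101589)·(-1085.25) = 2.500527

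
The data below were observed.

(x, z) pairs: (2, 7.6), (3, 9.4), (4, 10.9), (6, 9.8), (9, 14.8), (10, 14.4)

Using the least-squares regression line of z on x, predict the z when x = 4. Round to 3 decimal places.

n = 6, Σx = 34, Σy = 66.9, Σxy = 423, Σx² = 246
Sxx = Σx² − (Σx)²/n = 246 − 192.666667 = 53.333333
Sxy = Σxy − (Σx)(Σy)/n = 423 − 379.1 = 43.9
b = Sxy/Sxx = 43.9/53.333333 = 0.823125
a = ȳ − b·x̄ = 11.15 − 0.823125·5.666667 = 6.485625
ŷ(4) = a + b·4 = 6.485625 + 0.823125·4 = 9.778125

9.778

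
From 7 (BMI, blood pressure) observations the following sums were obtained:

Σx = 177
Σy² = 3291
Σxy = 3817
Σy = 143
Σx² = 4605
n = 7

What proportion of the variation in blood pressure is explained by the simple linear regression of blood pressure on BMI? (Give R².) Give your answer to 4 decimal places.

0.8455

Sxx = Σx² − (Σx)²/n = 4605 − 4475.571429 = 129.428571
Sxy = Σxy − (Σx)(Σy)/n = 3817 − 3615.857143 = 201.142857
Syy = Σy² − (Σy)²/n = 3291 − 2921.285714 = 369.714286
R² = Sxy²/(Sxx·Syy) = (201.142857)²/(129.428571·369.714286) = 0.845498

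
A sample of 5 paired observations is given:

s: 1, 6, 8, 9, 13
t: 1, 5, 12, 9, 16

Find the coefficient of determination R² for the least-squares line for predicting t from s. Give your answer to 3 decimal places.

0.903

n = 5, Σx = 37, Σy = 43, Σxy = 416, Σx² = 351, Σy² = 507
Sxx = Σx² − (Σx)²/n = 351 − 273.8 = 77.2
Sxy = Σxy − (Σx)(Σy)/n = 416 − 318.2 = 97.8
Syy = Σy² − (Σy)²/n = 507 − 369.8 = 137.2
R² = Sxy²/(Sxx·Syy) = (97.8)²/(77.2·137.2) = 0.903039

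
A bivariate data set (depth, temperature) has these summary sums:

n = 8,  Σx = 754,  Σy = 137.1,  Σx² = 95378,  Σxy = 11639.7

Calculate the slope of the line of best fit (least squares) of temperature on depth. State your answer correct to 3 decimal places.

-0.053

Sxx = Σx² − (Σx)²/n = 95378 − 71064.5 = 24313.5
Sxy = Σxy − (Σx)(Σy)/n = 11639.7 − 12921.675 = -1281.975
b = Sxy/Sxx = -1281.975/24313.5 = -0.052727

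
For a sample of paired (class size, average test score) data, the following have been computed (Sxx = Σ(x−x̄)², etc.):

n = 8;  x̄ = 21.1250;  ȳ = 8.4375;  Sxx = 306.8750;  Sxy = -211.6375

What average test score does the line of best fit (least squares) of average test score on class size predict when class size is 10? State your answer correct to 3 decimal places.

16.110

b = Sxy/Sxx = -211.6375/306.875 = -0.689654
a = ȳ − b·x̄ = 8.4375 − (-0.689654)·21.125 = 23.006436
ŷ(10) = a + b·10 = 23.006436 + (-0.689654)·10 = 16.109898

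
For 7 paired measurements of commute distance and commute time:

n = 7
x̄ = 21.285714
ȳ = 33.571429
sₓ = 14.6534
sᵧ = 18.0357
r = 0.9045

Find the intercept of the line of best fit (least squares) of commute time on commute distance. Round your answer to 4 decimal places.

9.8745

b = r · sᵧ/sₓ = 0.9045 · 18.0357/14.6534 = 1.113277
a = ȳ − b·x̄ = 33.571429 − 1.113277·21.285714 = 9.874537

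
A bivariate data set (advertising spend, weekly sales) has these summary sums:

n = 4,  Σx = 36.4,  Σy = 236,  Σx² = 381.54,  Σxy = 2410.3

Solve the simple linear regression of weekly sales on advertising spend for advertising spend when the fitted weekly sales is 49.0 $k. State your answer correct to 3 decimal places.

7.185

Sxx = Σx² − (Σx)²/n = 381.54 − 331.24 = 50.3
Sxy = Σxy − (Σx)(Σy)/n = 2410.3 − 2147.6 = 262.7
b = Sxy/Sxx = 262.7/50.3 = 5.222664
a = ȳ − b·x̄ = 59 − 5.222664·9.1 = 11.473757
Set a + b·x = 49.0: x = (49.0 − 11.473757) / 5.222664 = 7.185268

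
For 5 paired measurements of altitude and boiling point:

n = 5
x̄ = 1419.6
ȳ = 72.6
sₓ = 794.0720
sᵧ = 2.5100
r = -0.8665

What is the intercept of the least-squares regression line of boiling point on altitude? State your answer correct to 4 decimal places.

76.4882

b = r · sᵧ/sₓ = -0.8665 · 2.51/794.072 = -0.002739
a = ȳ − b·x̄ = 72.6 − (-0.002739)·1419.6 = 76.488198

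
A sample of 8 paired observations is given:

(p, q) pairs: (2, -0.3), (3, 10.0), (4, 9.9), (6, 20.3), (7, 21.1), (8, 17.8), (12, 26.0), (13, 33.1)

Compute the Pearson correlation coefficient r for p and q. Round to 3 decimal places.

0.935

n = 8, Σx = 55, Σy = 137.9, Σxy = 1223.2, Σx² = 491, Σy² = 3143.85
Sxx = Σx² − (Σx)²/n = 491 − 378.125 = 112.875
Sxy = Σxy − (Σx)(Σy)/n = 1223.2 − 948.0625 = 275.1375
Syy = Σy² − (Σy)²/n = 3143.85 − 2377.05125 = 766.79875
r = Sxy/√(Sxx·Syy) = 275.1375/√(86552.408906) = 275.1375/294.197908 = 0.935212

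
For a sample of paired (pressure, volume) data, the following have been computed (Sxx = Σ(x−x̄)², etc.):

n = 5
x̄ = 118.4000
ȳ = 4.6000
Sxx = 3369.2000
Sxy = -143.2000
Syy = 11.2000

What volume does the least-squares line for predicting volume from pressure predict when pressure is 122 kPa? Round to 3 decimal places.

4.447

b = Sxy/Sxx = -143.2/3369.2 = -0.042503
a = ȳ − b·x̄ = 4.6 − (-0.042503)·118.4 = 9.632316
ŷ(122) = a + b·122 = 9.632316 + (-0.042503)·122 = 4.446990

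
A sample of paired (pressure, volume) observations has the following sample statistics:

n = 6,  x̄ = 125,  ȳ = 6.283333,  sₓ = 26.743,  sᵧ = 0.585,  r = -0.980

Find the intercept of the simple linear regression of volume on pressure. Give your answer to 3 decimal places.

b = r · sᵧ/sₓ = -0.98 · 0.585/26.743 = -0.021437
a = ȳ − b·x̄ = 6.283333 − (-0.021437)·125 = 8.963006

8.963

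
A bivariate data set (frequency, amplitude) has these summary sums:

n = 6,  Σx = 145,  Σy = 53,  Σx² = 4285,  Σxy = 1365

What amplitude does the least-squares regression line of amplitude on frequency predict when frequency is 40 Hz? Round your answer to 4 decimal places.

Sxx = Σx² − (Σx)²/n = 4285 − 3504.166667 = 780.833333
Sxy = Σxy − (Σx)(Σy)/n = 1365 − 1280.833333 = 84.166667
b = Sxy/Sxx = 84.166667/780.833333 = 0.107791
a = ȳ − b·x̄ = 8.833333 − 0.107791·24.166667 = 6.228388
ŷ(40) = a + b·40 = 6.228388 + 0.107791·40 = 10.540021

10.5400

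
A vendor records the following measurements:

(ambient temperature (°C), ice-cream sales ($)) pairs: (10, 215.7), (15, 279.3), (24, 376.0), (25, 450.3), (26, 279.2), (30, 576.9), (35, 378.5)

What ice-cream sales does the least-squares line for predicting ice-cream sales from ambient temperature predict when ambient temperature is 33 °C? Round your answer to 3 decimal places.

n = 7, Σx = 165, Σy = 2555.9, Σxy = 64441.7, Σx² = 4327
Sxx = Σx² − (Σx)²/n = 4327 − 3889.285714 = 437.714286
Sxy = Σxy − (Σx)(Σy)/n = 64441.7 − 60246.214286 = 4195.485714
b = Sxy/Sxx = 4195.485714/437.714286 = 9.584987
a = ȳ − b·x̄ = 365.128571 − 9.584987·23.571429 = 139.196736
ŷ(33) = a + b·33 = 139.196736 + 9.584987·33 = 455.501305

455.501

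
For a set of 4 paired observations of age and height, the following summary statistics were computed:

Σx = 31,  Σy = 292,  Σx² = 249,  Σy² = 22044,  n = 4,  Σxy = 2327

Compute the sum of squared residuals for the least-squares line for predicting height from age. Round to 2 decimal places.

Sxx = Σx² − (Σx)²/n = 249 − 240.25 = 8.75
Sxy = Σxy − (Σx)(Σy)/n = 2327 − 2263 = 64
Syy = Σy² − (Σy)²/n = 22044 − 21316 = 728
b = Sxy/Sxx = 64/8.75 = 7.314286
SSE = Syy − b·Sxy = 728 − 7.314286·64 = 259.885714

259.89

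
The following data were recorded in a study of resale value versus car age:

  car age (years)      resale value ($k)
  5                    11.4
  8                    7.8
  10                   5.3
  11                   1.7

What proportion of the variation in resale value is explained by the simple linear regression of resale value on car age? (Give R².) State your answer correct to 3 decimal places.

n = 4, Σx = 34, Σy = 26.2, Σxy = 191.1, Σx² = 310, Σy² = 221.78
Sxx = Σx² − (Σx)²/n = 310 − 289 = 21
Sxy = Σxy − (Σx)(Σy)/n = 191.1 − 222.7 = -31.6
Syy = Σy² − (Σy)²/n = 221.78 − 171.61 = 50.17
R² = Sxy²/(Sxx·Syy) = (-31.6)²/(21·50.17) = 0.947787

0.948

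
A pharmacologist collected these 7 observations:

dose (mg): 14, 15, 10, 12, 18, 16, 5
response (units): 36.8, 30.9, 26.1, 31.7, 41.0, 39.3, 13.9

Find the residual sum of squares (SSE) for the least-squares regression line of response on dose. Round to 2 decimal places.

42.78

n = 7, Σx = 90, Σy = 219.7, Σxy = 3056.4, Σx² = 1270, Σy² = 7413.85
Sxx = Σx² − (Σx)²/n = 1270 − 1157.142857 = 112.857143
Sxy = Σxy − (Σx)(Σy)/n = 3056.4 − 2824.714286 = 231.685714
Syy = Σy² − (Σy)²/n = 7413.85 − 6895.441429 = 518.408571
b = Sxy/Sxx = 231.685714/112.857143 = 2.052911
SSE = Syy − b·Sxy = 518.408571 − 2.052911·231.685714 = 42.778329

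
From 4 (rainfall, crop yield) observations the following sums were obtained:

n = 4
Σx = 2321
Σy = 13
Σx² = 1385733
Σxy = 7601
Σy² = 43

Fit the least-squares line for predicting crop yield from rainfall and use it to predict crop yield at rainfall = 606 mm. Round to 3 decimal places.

Sxx = Σx² − (Σx)²/n = 1385733 − 1346760.25 = 38972.75
Sxy = Σxy − (Σx)(Σy)/n = 7601 − 7543.25 = 57.75
b = Sxy/Sxx = 57.75/38972.75 = 0.001482
a = ȳ − b·x̄ = 3.25 − 0.001482·580.25 = 2.390183
ŷ(606) = a + b·606 = 2.390183 + 0.001482·606 = 3.288156

3.288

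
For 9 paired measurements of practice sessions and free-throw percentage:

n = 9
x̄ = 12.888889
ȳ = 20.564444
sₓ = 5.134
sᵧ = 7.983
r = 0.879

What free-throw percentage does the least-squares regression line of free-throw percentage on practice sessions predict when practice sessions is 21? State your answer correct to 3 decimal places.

b = r · sᵧ/sₓ = 0.879 · 7.983/5.134 = 1.366782
a = ȳ − b·x̄ = 20.564444 − 1.366782·12.888889 = 2.948147
ŷ(21) = a + b·21 = 2.948147 + 1.366782·21 = 31.650562

31.651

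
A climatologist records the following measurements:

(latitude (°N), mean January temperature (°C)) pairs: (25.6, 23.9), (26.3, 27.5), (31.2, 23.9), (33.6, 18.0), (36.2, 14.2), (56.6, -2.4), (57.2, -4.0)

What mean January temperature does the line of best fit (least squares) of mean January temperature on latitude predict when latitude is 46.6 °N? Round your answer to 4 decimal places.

6.3946

n = 7, Σx = 266.7, Σy = 101.1, Σxy = 2834.97, Σx² = 11235.29
Sxx = Σx² − (Σx)²/n = 11235.29 − 10161.27 = 1074.02
Sxy = Σxy − (Σx)(Σy)/n = 2834.97 − 3851.91 = -1016.94
b = Sxy/Sxx = -1016.94/1074.02 = -0.946854
a = ȳ − b·x̄ = 14.442857 − (-0.946854)·38.1 = 50.517990
ŷ(46.6) = a + b·46.6 = 50.517990 + (-0.946854)·46.6 = 6.394599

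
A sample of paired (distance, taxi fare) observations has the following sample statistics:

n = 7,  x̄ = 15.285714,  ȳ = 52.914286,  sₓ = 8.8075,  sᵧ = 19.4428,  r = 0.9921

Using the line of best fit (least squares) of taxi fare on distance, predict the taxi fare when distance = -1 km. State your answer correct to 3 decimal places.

b = r · sᵧ/sₓ = 0.9921 · 19.4428/8.8075 = 2.190088
a = ȳ − b·x̄ = 52.914286 − 2.190088·15.285714 = 19.437224
ŷ(-1) = a + b·-1 = 19.437224 + 2.190088·(-1) = 17.247136

17.247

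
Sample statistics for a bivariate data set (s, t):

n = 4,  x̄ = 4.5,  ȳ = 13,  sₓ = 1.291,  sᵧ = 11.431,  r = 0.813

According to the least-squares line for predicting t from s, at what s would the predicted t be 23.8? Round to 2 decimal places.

6.00

b = r · sᵧ/sₓ = 0.813 · 11.431/1.291 = 7.198608
a = ȳ − b·x̄ = 13 − 7.198608·4.5 = -19.393736
Set a + b·x = 23.8: x = (23.8 − (-19.393736)) / 7.198608 = 6.000290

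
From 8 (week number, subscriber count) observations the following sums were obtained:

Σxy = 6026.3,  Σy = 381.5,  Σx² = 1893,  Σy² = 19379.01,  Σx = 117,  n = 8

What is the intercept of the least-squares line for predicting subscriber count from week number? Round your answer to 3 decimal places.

11.754

Sxx = Σx² − (Σx)²/n = 1893 − 1711.125 = 181.875
Sxy = Σxy − (Σx)(Σy)/n = 6026.3 − 5579.4375 = 446.8625
b = Sxy/Sxx = 446.8625/181.875 = 2.456976
a = ȳ − b·x̄ = 47.6875 − 2.456976·14.625 = 11.754227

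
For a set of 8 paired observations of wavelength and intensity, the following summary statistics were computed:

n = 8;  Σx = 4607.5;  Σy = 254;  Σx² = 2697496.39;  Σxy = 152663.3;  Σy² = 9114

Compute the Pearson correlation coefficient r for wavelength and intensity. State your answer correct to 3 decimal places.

Sxx = Σx² − (Σx)²/n = 2697496.39 − 2653632.03125 = 43864.35875
Sxy = Σxy − (Σx)(Σy)/n = 152663.3 − 146288.125 = 6375.175
Syy = Σy² − (Σy)²/n = 9114 − 8064.5 = 1049.5
r = Sxy/√(Sxx·Syy) = 6375.175/√(46035644.508125) = 6375.175/6784.957222 = 0.939604

0.940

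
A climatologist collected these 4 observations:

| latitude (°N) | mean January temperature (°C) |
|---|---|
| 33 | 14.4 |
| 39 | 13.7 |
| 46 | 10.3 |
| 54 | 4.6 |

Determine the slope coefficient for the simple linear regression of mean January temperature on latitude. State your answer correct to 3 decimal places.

-0.477

n = 4, Σx = 172, Σy = 43, Σxy = 1731.7, Σx² = 7642
Sxx = Σx² − (Σx)²/n = 7642 − 7396 = 246
Sxy = Σxy − (Σx)(Σy)/n = 1731.7 − 1849 = -117.3
b = Sxy/Sxx = -117.3/246 = -0.476829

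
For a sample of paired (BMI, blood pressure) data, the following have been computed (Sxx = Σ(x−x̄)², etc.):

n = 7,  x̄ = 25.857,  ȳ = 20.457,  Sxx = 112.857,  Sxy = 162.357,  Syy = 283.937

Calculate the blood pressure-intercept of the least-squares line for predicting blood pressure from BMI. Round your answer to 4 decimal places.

-16.7411

b = Sxy/Sxx = 162.357/112.857 = 1.438608
a = ȳ − b·x̄ = 20.457 − 1.438608·25.857 = -16.741091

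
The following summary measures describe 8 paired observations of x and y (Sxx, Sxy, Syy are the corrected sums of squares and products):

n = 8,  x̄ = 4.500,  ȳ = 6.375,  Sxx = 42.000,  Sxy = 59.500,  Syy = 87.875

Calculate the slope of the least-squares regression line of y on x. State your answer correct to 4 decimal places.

1.4167

b = Sxy/Sxx = 59.5/42 = 1.416667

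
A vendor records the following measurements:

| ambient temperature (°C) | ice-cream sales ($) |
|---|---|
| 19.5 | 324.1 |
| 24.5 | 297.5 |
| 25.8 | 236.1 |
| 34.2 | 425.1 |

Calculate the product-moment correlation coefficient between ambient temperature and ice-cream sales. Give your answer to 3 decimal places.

n = 4, Σx = 104, Σy = 1282.8, Σxy = 34238.5, Σx² = 2815.78, Σy² = 430000.28
Sxx = Σx² − (Σx)²/n = 2815.78 − 2704 = 111.78
Sxy = Σxy − (Σx)(Σy)/n = 34238.5 − 33352.8 = 885.7
Syy = Σy² − (Σy)²/n = 430000.28 − 411393.96 = 18606.32
r = Sxy/√(Sxx·Syy) = 885.7/√(2079814.4496) = 885.7/1442.156181 = 0.614150

0.614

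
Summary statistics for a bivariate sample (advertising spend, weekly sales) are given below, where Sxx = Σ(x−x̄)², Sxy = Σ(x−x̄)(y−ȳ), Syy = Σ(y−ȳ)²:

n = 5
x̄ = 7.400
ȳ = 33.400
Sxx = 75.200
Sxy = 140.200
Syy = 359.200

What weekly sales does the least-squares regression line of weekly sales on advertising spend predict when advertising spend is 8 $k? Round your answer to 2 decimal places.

34.52

b = Sxy/Sxx = 140.2/75.2 = 1.864362
a = ȳ − b·x̄ = 33.4 − 1.864362·7.4 = 19.603723
ŷ(8) = a + b·8 = 19.603723 + 1.864362·8 = 34.518617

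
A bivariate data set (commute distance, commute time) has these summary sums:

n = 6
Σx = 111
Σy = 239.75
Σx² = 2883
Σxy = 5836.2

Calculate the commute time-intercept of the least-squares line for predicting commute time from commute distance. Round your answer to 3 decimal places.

8.716

Sxx = Σx² − (Σx)²/n = 2883 − 2053.5 = 829.5
Sxy = Σxy − (Σx)(Σy)/n = 5836.2 − 4435.375 = 1400.825
b = Sxy/Sxx = 1400.825/829.5 = 1.688758
a = ȳ − b·x̄ = 39.958333 − 1.688758·18.5 = 8.716305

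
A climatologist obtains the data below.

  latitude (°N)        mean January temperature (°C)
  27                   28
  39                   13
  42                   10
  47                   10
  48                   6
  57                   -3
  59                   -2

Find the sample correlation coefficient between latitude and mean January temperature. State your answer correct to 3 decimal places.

-0.982

n = 7, Σx = 319, Σy = 62, Σxy = 2152, Σx² = 15257, Σy² = 1202
Sxx = Σx² − (Σx)²/n = 15257 − 14537.285714 = 719.714286
Sxy = Σxy − (Σx)(Σy)/n = 2152 − 2825.428571 = -673.428571
Syy = Σy² − (Σy)²/n = 1202 − 549.142857 = 652.857143
r = Sxy/√(Sxx·Syy) = -673.428571/√(469870.612245) = -673.428571/685.471088 = -0.982432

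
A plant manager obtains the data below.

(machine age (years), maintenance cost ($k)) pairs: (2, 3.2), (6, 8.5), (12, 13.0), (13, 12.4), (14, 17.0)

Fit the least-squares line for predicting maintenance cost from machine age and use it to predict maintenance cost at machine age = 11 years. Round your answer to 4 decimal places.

12.3731

n = 5, Σx = 47, Σy = 54.1, Σxy = 612.6, Σx² = 549
Sxx = Σx² − (Σx)²/n = 549 − 441.8 = 107.2
Sxy = Σxy − (Σx)(Σy)/n = 612.6 − 508.54 = 104.06
b = Sxy/Sxx = 104.06/107.2 = 0.970709
a = ȳ − b·x̄ = 10.82 − 0.970709·9.4 = 1.695336
ŷ(11) = a + b·11 = 1.695336 + 0.970709·11 = 12.373134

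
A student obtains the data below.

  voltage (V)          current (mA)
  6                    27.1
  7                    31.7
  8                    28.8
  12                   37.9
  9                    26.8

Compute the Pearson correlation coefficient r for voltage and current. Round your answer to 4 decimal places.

0.7469

n = 5, Σx = 42, Σy = 152.3, Σxy = 1310.9, Σx² = 374, Σy² = 4723.39
Sxx = Σx² − (Σx)²/n = 374 − 352.8 = 21.2
Sxy = Σxy − (Σx)(Σy)/n = 1310.9 − 1279.32 = 31.58
Syy = Σy² − (Σy)²/n = 4723.39 − 4639.058 = 84.332
r = Sxy/√(Sxx·Syy) = 31.58/√(1787.8384) = 31.58/42.282838 = 0.746875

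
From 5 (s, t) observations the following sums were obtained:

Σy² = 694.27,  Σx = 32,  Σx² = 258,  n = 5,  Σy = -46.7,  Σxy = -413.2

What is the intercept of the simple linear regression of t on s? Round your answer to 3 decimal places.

4.413

Sxx = Σx² − (Σx)²/n = 258 − 204.8 = 53.2
Sxy = Σxy − (Σx)(Σy)/n = -413.2 − (-298.88) = -114.32
b = Sxy/Sxx = -114.32/53.2 = -2.148872
a = ȳ − b·x̄ = -9.34 − (-2.148872)·6.4 = 4.412782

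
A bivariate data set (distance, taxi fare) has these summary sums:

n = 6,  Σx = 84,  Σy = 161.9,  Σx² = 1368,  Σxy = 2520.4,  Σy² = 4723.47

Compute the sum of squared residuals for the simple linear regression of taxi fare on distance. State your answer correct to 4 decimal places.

19.3765

Sxx = Σx² − (Σx)²/n = 1368 − 1176 = 192
Sxy = Σxy − (Σx)(Σy)/n = 2520.4 − 2266.6 = 253.8
Syy = Σy² − (Σy)²/n = 4723.47 − 4368.601667 = 354.868333
b = Sxy/Sxx = 253.8/192 = 1.321875
SSE = Syy − b·Sxy = 354.868333 − 1.321875·253.8 = 19.376458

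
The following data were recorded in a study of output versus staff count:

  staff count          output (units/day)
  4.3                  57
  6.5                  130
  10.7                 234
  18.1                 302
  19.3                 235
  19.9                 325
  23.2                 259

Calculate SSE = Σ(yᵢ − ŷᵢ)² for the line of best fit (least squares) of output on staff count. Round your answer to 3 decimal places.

14210.686

n = 7, Σx = 102, Σy = 1542, Σxy = 26071.9, Σx² = 1809.58, Σy² = 394040
Sxx = Σx² − (Σx)²/n = 1809.58 − 1486.285714 = 323.294286
Sxy = Σxy − (Σx)(Σy)/n = 26071.9 − 22469.142857 = 3602.757143
Syy = Σy² − (Σy)²/n = 394040 − 339680.571429 = 54359.428571
b = Sxy/Sxx = 3602.757143/323.294286 = 11.143894
SSE = Syy − b·Sxy = 54359.428571 − 11.143894·3602.757143 = 14210.686067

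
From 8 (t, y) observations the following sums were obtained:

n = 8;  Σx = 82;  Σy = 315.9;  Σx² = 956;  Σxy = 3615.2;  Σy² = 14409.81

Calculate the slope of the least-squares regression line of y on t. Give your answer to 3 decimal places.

3.266

Sxx = Σx² − (Σx)²/n = 956 − 840.5 = 115.5
Sxy = Σxy − (Σx)(Σy)/n = 3615.2 − 3237.975 = 377.225
b = Sxy/Sxx = 377.225/115.5 = 3.266017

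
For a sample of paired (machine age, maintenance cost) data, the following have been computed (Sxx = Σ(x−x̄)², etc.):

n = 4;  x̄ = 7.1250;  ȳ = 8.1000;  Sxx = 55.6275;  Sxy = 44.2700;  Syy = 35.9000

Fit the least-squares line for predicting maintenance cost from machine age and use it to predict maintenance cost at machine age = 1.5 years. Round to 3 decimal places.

b = Sxy/Sxx = 44.27/55.6275 = 0.795829
a = ȳ − b·x̄ = 8.1 − 0.795829·7.125 = 2.429716
ŷ(1.5) = a + b·1.5 = 2.429716 + 0.795829·1.5 = 3.623460

3.623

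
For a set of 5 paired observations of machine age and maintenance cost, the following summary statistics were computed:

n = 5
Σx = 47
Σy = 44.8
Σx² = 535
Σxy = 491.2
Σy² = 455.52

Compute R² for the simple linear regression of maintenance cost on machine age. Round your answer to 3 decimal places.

Sxx = Σx² − (Σx)²/n = 535 − 441.8 = 93.2
Sxy = Σxy − (Σx)(Σy)/n = 491.2 − 421.12 = 70.08
Syy = Σy² − (Σy)²/n = 455.52 − 401.408 = 54.112
R² = Sxy²/(Sxx·Syy) = (70.08)²/(93.2·54.112) = 0.973820

0.974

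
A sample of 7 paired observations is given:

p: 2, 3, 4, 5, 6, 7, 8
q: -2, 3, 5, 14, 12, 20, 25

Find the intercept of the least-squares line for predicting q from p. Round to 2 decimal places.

-10.79

n = 7, Σx = 35, Σy = 77, Σxy = 507, Σx² = 203
Sxx = Σx² − (Σx)²/n = 203 − 175 = 28
Sxy = Σxy − (Σx)(Σy)/n = 507 − 385 = 122
b = Sxy/Sxx = 122/28 = 4.357143
a = ȳ − b·x̄ = 11 − 4.357143·5 = -10.785714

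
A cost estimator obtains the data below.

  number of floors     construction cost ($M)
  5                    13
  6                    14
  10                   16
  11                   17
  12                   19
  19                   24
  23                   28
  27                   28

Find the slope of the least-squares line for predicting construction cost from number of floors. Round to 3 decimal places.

n = 8, Σx = 113, Σy = 159, Σxy = 2580, Σx² = 2045
Sxx = Σx² − (Σx)²/n = 2045 − 1596.125 = 448.875
Sxy = Σxy − (Σx)(Σy)/n = 2580 − 2245.875 = 334.125
b = Sxy/Sxx = 334.125/448.875 = 0.744361

0.744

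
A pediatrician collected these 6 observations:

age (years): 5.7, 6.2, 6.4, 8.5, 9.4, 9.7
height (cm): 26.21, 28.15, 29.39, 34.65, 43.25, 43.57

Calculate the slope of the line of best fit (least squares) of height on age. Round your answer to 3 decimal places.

n = 6, Σx = 45.9, Σy = 205.22, Σxy = 1635.727, Σx² = 366.59
Sxx = Σx² − (Σx)²/n = 366.59 − 351.135 = 15.455
Sxy = Σxy − (Σx)(Σy)/n = 1635.727 − 1569.933 = 65.794
b = Sxy/Sxx = 65.794/15.455 = 4.257134

4.257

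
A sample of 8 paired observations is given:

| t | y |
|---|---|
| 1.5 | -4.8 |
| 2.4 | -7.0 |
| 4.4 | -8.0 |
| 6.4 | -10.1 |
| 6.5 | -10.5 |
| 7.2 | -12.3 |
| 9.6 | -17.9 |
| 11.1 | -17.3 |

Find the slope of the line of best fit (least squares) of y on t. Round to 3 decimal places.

-1.374

n = 8, Σx = 49.1, Σy = -87.9, Σxy = -644.52, Σx² = 377.79
Sxx = Σx² − (Σx)²/n = 377.79 − 301.35125 = 76.43875
Sxy = Σxy − (Σx)(Σy)/n = -644.52 − (-539.48625) = -105.03375
b = Sxy/Sxx = -105.03375/76.43875 = -1.374090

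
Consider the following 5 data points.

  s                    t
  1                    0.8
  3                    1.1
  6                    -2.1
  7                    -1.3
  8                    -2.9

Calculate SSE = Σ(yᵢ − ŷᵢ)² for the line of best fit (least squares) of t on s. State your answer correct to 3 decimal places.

n = 5, Σx = 25, Σy = -4.4, Σxy = -40.8, Σx² = 159, Σy² = 16.36
Sxx = Σx² − (Σx)²/n = 159 − 125 = 34
Sxy = Σxy − (Σx)(Σy)/n = -40.8 − (-22) = -18.8
Syy = Σy² − (Σy)²/n = 16.36 − 3.872 = 12.488
b = Sxy/Sxx = -18.8/34 = -0.552941
SSE = Syy − b·Sxy = 12.488 − (-0.552941)·(-18.8) = 2.092706

2.093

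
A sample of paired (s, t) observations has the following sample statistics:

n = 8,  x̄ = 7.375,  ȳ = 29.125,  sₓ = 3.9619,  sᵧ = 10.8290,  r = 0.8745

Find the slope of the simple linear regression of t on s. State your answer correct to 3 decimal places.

b = r · sᵧ/sₓ = 0.8745 · 10.829/3.9619 = 2.390257

2.390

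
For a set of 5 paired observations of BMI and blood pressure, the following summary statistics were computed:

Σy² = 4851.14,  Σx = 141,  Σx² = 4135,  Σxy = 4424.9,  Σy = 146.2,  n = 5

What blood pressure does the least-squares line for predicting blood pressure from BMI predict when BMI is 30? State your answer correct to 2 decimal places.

Sxx = Σx² − (Σx)²/n = 4135 − 3976.2 = 158.8
Sxy = Σxy − (Σx)(Σy)/n = 4424.9 − 4122.84 = 302.06
b = Sxy/Sxx = 302.06/158.8 = 1.902141
a = ȳ − b·x̄ = 29.24 − 1.902141·28.2 = -24.400378
ŷ(30) = a + b·30 = -24.400378 + 1.902141·30 = 32.663854

32.66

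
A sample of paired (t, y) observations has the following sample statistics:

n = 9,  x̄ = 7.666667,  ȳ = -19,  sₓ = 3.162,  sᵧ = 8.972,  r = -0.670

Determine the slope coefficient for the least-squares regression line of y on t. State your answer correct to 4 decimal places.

b = r · sᵧ/sₓ = -0.67 · 8.972/3.162 = -1.901088

-1.9011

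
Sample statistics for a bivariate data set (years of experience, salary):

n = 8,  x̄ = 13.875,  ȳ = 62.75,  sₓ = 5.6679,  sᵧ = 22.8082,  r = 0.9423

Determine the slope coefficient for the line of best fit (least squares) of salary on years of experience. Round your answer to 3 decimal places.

3.792

b = r · sᵧ/sₓ = 0.9423 · 22.8082/5.6679 = 3.791910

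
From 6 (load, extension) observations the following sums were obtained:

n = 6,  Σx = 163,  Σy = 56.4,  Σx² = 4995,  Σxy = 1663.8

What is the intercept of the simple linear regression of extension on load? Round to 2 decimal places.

Sxx = Σx² − (Σx)²/n = 4995 − 4428.166667 = 566.833333
Sxy = Σxy − (Σx)(Σy)/n = 1663.8 − 1532.2 = 131.6
b = Sxy/Sxx = 131.6/566.833333 = 0.232167
a = ȳ − b·x̄ = 9.4 − 0.232167·27.166667 = 3.092796

3.09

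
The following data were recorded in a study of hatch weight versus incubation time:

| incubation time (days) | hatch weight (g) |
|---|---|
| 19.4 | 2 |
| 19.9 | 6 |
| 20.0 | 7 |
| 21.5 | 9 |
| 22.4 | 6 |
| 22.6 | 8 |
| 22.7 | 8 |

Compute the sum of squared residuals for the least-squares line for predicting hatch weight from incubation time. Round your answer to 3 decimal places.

18.514

n = 7, Σx = 148.5, Σy = 46, Σxy = 988.5, Σx² = 3162.43, Σy² = 334
Sxx = Σx² − (Σx)²/n = 3162.43 − 3150.321429 = 12.108571
Sxy = Σxy − (Σx)(Σy)/n = 988.5 − 975.857143 = 12.642857
Syy = Σy² − (Σy)²/n = 334 − 302.285714 = 31.714286
b = Sxy/Sxx = 12.642857/12.108571 = 1.044125
SSE = Syy − b·Sxy = 31.714286 − 1.044125·12.642857 = 18.513568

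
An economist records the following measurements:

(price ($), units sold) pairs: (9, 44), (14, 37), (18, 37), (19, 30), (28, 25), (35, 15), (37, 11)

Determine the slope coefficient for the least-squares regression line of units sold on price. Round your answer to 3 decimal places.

-1.123

n = 7, Σx = 160, Σy = 199, Σxy = 3782, Σx² = 4340
Sxx = Σx² − (Σx)²/n = 4340 − 3657.142857 = 682.857143
Sxy = Σxy − (Σx)(Σy)/n = 3782 − 4548.571429 = -766.571429
b = Sxy/Sxx = -766.571429/682.857143 = -1.122594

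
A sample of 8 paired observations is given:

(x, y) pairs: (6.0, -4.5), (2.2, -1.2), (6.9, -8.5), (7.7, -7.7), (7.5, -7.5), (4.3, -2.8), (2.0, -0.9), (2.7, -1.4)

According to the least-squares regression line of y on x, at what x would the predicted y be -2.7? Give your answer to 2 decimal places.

3.65

n = 8, Σx = 39.3, Σy = -34.5, Σxy = -221.45, Σx² = 233.77
Sxx = Σx² − (Σx)²/n = 233.77 − 193.06125 = 40.70875
Sxy = Σxy − (Σx)(Σy)/n = -221.45 − (-169.48125) = -51.96875
b = Sxy/Sxx = -51.96875/40.70875 = -1.276599
a = ȳ − b·x̄ = -4.3125 − (-1.276599)·4.9125 = 1.958793
Set a + b·x = -2.7: x = (-2.7 − 1.958793) / (-1.276599) = 3.649378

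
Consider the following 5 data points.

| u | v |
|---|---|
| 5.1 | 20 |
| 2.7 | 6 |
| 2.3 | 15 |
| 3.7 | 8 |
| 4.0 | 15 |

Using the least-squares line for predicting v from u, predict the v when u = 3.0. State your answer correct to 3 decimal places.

11.151

n = 5, Σx = 17.8, Σy = 64, Σxy = 242.3, Σx² = 68.28
Sxx = Σx² − (Σx)²/n = 68.28 − 63.368 = 4.912
Sxy = Σxy − (Σx)(Σy)/n = 242.3 − 227.84 = 14.46
b = Sxy/Sxx = 14.46/4.912 = 2.943811
a = ȳ − b·x̄ = 12.8 − 2.943811·3.56 = 2.320033
ŷ(3.0) = a + b·3.0 = 2.320033 + 2.943811·3 = 11.151466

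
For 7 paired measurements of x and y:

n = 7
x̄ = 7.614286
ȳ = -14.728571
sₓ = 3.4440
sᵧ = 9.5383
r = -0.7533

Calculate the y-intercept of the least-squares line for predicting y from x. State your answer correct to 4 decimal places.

1.1571

b = r · sᵧ/sₓ = -0.7533 · 9.5383/3.444 = -2.086295
a = ȳ − b·x̄ = -14.728571 − (-2.086295)·7.614286 = 1.157079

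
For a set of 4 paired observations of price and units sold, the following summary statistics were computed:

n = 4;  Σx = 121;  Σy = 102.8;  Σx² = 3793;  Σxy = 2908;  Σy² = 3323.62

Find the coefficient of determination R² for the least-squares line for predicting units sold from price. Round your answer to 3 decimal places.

0.450

Sxx = Σx² − (Σx)²/n = 3793 − 3660.25 = 132.75
Sxy = Σxy − (Σx)(Σy)/n = 2908 − 3109.7 = -201.7
Syy = Σy² − (Σy)²/n = 3323.62 − 2641.96 = 681.66
R² = Sxy²/(Sxx·Syy) = (-201.7)²/(132.75·681.66) = 0.449583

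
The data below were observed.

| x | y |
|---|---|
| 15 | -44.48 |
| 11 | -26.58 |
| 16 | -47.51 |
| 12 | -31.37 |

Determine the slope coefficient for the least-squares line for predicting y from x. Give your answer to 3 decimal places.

-4.235

n = 4, Σx = 54, Σy = -149.94, Σxy = -2096.18, Σx² = 746
Sxx = Σx² − (Σx)²/n = 746 − 729 = 17
Sxy = Σxy − (Σx)(Σy)/n = -2096.18 − (-2024.19) = -71.99
b = Sxy/Sxx = -71.99/17 = -4.234706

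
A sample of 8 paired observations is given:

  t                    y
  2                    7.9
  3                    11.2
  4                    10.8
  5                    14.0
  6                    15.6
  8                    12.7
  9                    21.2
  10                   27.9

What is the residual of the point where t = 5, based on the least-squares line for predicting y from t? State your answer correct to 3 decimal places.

0.546

n = 8, Σx = 47, Σy = 121.3, Σxy = 827.6, Σx² = 335
Sxx = Σx² − (Σx)²/n = 335 − 276.125 = 58.875
Sxy = Σxy − (Σx)(Σy)/n = 827.6 − 712.6375 = 114.9625
b = Sxy/Sxx = 114.9625/58.875 = 1.952654
a = ȳ − b·x̄ = 15.1625 − 1.952654·5.875 = 3.690658
ŷ(5) = 3.690658 + 1.952654·5 = 13.453928
residual = y − ŷ = 14.0 − 13.453928 = 0.546072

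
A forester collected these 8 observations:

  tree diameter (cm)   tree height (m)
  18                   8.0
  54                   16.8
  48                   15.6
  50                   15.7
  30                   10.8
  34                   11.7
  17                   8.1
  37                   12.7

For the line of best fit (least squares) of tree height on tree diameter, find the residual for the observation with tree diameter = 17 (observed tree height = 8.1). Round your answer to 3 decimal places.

n = 8, Σx = 288, Σy = 99.4, Σxy = 3914.4, Σx² = 11758
Sxx = Σx² − (Σx)²/n = 11758 − 10368 = 1390
Sxy = Σxy − (Σx)(Σy)/n = 3914.4 − 3578.4 = 336
b = Sxy/Sxx = 336/1390 = 0.241727
a = ȳ − b·x̄ = 12.425 − 0.241727·36 = 3.722842
ŷ(17) = 3.722842 + 0.241727·17 = 7.832194
residual = y − ŷ = 8.1 − 7.832194 = 0.267806

0.268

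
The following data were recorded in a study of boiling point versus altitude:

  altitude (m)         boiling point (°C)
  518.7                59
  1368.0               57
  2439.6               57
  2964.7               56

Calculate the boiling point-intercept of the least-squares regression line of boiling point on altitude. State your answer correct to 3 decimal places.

59.153

n = 4, Σx = 7291, Σy = 229, Σxy = 413659.7, Σx² = 16881567.94
Sxx = Σx² − (Σx)²/n = 16881567.94 − 13289670.25 = 3591897.69
Sxy = Σxy − (Σx)(Σy)/n = 413659.7 − 417409.75 = -3750.05
b = Sxy/Sxx = -3750.05/3591897.69 = -0.001044
a = ȳ − b·x̄ = 57.25 − (-0.001044)·1822.75 = 59.153006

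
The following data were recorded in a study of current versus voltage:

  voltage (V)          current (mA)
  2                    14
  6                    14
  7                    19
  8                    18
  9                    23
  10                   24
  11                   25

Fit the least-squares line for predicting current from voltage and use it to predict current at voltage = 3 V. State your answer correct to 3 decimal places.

n = 7, Σx = 53, Σy = 137, Σxy = 1111, Σx² = 455
Sxx = Σx² − (Σx)²/n = 455 − 401.285714 = 53.714286
Sxy = Σxy − (Σx)(Σy)/n = 1111 − 1037.285714 = 73.714286
b = Sxy/Sxx = 73.714286/53.714286 = 1.372340
a = ȳ − b·x̄ = 19.571429 − 1.372340·7.571429 = 9.180851
ŷ(3) = a + b·3 = 9.180851 + 1.372340·3 = 13.297872

13.298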